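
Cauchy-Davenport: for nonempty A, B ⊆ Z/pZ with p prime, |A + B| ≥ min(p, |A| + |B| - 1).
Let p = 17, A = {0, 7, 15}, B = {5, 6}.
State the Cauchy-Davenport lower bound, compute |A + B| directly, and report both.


Cauchy-Davenport: |A + B| ≥ min(p, |A| + |B| - 1) for A, B nonempty in Z/pZ.
|A| = 3, |B| = 2, p = 17.
CD lower bound = min(17, 3 + 2 - 1) = min(17, 4) = 4.
Compute A + B mod 17 directly:
a = 0: 0+5=5, 0+6=6
a = 7: 7+5=12, 7+6=13
a = 15: 15+5=3, 15+6=4
A + B = {3, 4, 5, 6, 12, 13}, so |A + B| = 6.
Verify: 6 ≥ 4? Yes ✓.

CD lower bound = 4, actual |A + B| = 6.


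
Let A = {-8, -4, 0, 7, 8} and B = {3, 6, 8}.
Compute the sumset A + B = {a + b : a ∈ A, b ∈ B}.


A + B = {a + b : a ∈ A, b ∈ B}.
Enumerate all |A|·|B| = 5·3 = 15 pairs (a, b) and collect distinct sums.
a = -8: -8+3=-5, -8+6=-2, -8+8=0
a = -4: -4+3=-1, -4+6=2, -4+8=4
a = 0: 0+3=3, 0+6=6, 0+8=8
a = 7: 7+3=10, 7+6=13, 7+8=15
a = 8: 8+3=11, 8+6=14, 8+8=16
Collecting distinct sums: A + B = {-5, -2, -1, 0, 2, 3, 4, 6, 8, 10, 11, 13, 14, 15, 16}
|A + B| = 15

A + B = {-5, -2, -1, 0, 2, 3, 4, 6, 8, 10, 11, 13, 14, 15, 16}


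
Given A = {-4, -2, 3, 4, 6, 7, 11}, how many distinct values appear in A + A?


A + A = {a + a' : a, a' ∈ A}; |A| = 7.
General bounds: 2|A| - 1 ≤ |A + A| ≤ |A|(|A|+1)/2, i.e. 13 ≤ |A + A| ≤ 28.
Lower bound 2|A|-1 is attained iff A is an arithmetic progression.
Enumerate sums a + a' for a ≤ a' (symmetric, so this suffices):
a = -4: -4+-4=-8, -4+-2=-6, -4+3=-1, -4+4=0, -4+6=2, -4+7=3, -4+11=7
a = -2: -2+-2=-4, -2+3=1, -2+4=2, -2+6=4, -2+7=5, -2+11=9
a = 3: 3+3=6, 3+4=7, 3+6=9, 3+7=10, 3+11=14
a = 4: 4+4=8, 4+6=10, 4+7=11, 4+11=15
a = 6: 6+6=12, 6+7=13, 6+11=17
a = 7: 7+7=14, 7+11=18
a = 11: 11+11=22
Distinct sums: {-8, -6, -4, -1, 0, 1, 2, 3, 4, 5, 6, 7, 8, 9, 10, 11, 12, 13, 14, 15, 17, 18, 22}
|A + A| = 23

|A + A| = 23


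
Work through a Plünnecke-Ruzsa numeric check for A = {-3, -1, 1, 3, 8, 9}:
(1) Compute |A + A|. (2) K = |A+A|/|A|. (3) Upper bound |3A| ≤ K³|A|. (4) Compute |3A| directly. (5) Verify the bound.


|A| = 6.
Step 1: Compute A + A by enumerating all 36 pairs.
A + A = {-6, -4, -2, 0, 2, 4, 5, 6, 7, 8, 9, 10, 11, 12, 16, 17, 18}, so |A + A| = 17.
Step 2: Doubling constant K = |A + A|/|A| = 17/6 = 17/6 ≈ 2.8333.
Step 3: Plünnecke-Ruzsa gives |3A| ≤ K³·|A| = (2.8333)³ · 6 ≈ 136.4722.
Step 4: Compute 3A = A + A + A directly by enumerating all triples (a,b,c) ∈ A³; |3A| = 30.
Step 5: Check 30 ≤ 136.4722? Yes ✓.

K = 17/6, Plünnecke-Ruzsa bound K³|A| ≈ 136.4722, |3A| = 30, inequality holds.


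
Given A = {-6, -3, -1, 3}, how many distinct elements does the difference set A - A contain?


A - A = {a - a' : a, a' ∈ A}; |A| = 4.
Bounds: 2|A|-1 ≤ |A - A| ≤ |A|² - |A| + 1, i.e. 7 ≤ |A - A| ≤ 13.
Note: 0 ∈ A - A always (from a - a). The set is symmetric: if d ∈ A - A then -d ∈ A - A.
Enumerate nonzero differences d = a - a' with a > a' (then include -d):
Positive differences: {2, 3, 4, 5, 6, 9}
Full difference set: {0} ∪ (positive diffs) ∪ (negative diffs).
|A - A| = 1 + 2·6 = 13 (matches direct enumeration: 13).

|A - A| = 13


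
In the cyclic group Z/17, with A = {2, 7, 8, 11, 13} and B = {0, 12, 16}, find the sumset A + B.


Work in Z/17Z: reduce every sum a + b modulo 17.
Enumerate all 15 pairs:
a = 2: 2+0=2, 2+12=14, 2+16=1
a = 7: 7+0=7, 7+12=2, 7+16=6
a = 8: 8+0=8, 8+12=3, 8+16=7
a = 11: 11+0=11, 11+12=6, 11+16=10
a = 13: 13+0=13, 13+12=8, 13+16=12
Distinct residues collected: {1, 2, 3, 6, 7, 8, 10, 11, 12, 13, 14}
|A + B| = 11 (out of 17 total residues).

A + B = {1, 2, 3, 6, 7, 8, 10, 11, 12, 13, 14}


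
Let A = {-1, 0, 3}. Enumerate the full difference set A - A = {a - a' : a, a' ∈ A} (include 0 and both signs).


A - A = {a - a' : a, a' ∈ A}.
Compute a - a' for each ordered pair (a, a'):
a = -1: -1--1=0, -1-0=-1, -1-3=-4
a = 0: 0--1=1, 0-0=0, 0-3=-3
a = 3: 3--1=4, 3-0=3, 3-3=0
Collecting distinct values (and noting 0 appears from a-a):
A - A = {-4, -3, -1, 0, 1, 3, 4}
|A - A| = 7

A - A = {-4, -3, -1, 0, 1, 3, 4}


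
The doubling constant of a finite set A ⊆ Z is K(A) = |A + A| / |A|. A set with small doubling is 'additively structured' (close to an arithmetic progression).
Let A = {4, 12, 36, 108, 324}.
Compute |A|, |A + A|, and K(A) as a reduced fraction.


|A| = 5.
Compute A + A by enumerating all 25 pairs.
A + A = {8, 16, 24, 40, 48, 72, 112, 120, 144, 216, 328, 336, 360, 432, 648}, so |A + A| = 15.
K = |A + A| / |A| = 15/5 = 3/1 ≈ 3.0000.
Reference: AP of size 5 gives K = 9/5 ≈ 1.8000; a fully generic set of size 5 gives K ≈ 3.0000.

|A| = 5, |A + A| = 15, K = 15/5 = 3/1.


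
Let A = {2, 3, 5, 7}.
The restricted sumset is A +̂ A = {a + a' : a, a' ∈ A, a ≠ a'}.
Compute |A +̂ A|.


Restricted sumset: A +̂ A = {a + a' : a ∈ A, a' ∈ A, a ≠ a'}.
Equivalently, take A + A and drop any sum 2a that is achievable ONLY as a + a for a ∈ A (i.e. sums representable only with equal summands).
Enumerate pairs (a, a') with a < a' (symmetric, so each unordered pair gives one sum; this covers all a ≠ a'):
  2 + 3 = 5
  2 + 5 = 7
  2 + 7 = 9
  3 + 5 = 8
  3 + 7 = 10
  5 + 7 = 12
Collected distinct sums: {5, 7, 8, 9, 10, 12}
|A +̂ A| = 6
(Reference bound: |A +̂ A| ≥ 2|A| - 3 for |A| ≥ 2, with |A| = 4 giving ≥ 5.)

|A +̂ A| = 6


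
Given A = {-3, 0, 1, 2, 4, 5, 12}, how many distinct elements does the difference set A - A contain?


A - A = {a - a' : a, a' ∈ A}; |A| = 7.
Bounds: 2|A|-1 ≤ |A - A| ≤ |A|² - |A| + 1, i.e. 13 ≤ |A - A| ≤ 43.
Note: 0 ∈ A - A always (from a - a). The set is symmetric: if d ∈ A - A then -d ∈ A - A.
Enumerate nonzero differences d = a - a' with a > a' (then include -d):
Positive differences: {1, 2, 3, 4, 5, 7, 8, 10, 11, 12, 15}
Full difference set: {0} ∪ (positive diffs) ∪ (negative diffs).
|A - A| = 1 + 2·11 = 23 (matches direct enumeration: 23).

|A - A| = 23


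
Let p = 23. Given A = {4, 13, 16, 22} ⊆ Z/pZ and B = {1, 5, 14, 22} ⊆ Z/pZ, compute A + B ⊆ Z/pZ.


Work in Z/23Z: reduce every sum a + b modulo 23.
Enumerate all 16 pairs:
a = 4: 4+1=5, 4+5=9, 4+14=18, 4+22=3
a = 13: 13+1=14, 13+5=18, 13+14=4, 13+22=12
a = 16: 16+1=17, 16+5=21, 16+14=7, 16+22=15
a = 22: 22+1=0, 22+5=4, 22+14=13, 22+22=21
Distinct residues collected: {0, 3, 4, 5, 7, 9, 12, 13, 14, 15, 17, 18, 21}
|A + B| = 13 (out of 23 total residues).

A + B = {0, 3, 4, 5, 7, 9, 12, 13, 14, 15, 17, 18, 21}


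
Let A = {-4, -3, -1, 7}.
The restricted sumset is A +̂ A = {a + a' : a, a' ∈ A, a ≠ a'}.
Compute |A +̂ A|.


Restricted sumset: A +̂ A = {a + a' : a ∈ A, a' ∈ A, a ≠ a'}.
Equivalently, take A + A and drop any sum 2a that is achievable ONLY as a + a for a ∈ A (i.e. sums representable only with equal summands).
Enumerate pairs (a, a') with a < a' (symmetric, so each unordered pair gives one sum; this covers all a ≠ a'):
  -4 + -3 = -7
  -4 + -1 = -5
  -4 + 7 = 3
  -3 + -1 = -4
  -3 + 7 = 4
  -1 + 7 = 6
Collected distinct sums: {-7, -5, -4, 3, 4, 6}
|A +̂ A| = 6
(Reference bound: |A +̂ A| ≥ 2|A| - 3 for |A| ≥ 2, with |A| = 4 giving ≥ 5.)

|A +̂ A| = 6


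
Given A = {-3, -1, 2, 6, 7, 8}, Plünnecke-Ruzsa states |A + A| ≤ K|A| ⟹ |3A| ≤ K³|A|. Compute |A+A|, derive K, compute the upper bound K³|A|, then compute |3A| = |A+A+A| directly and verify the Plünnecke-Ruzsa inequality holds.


|A| = 6.
Step 1: Compute A + A by enumerating all 36 pairs.
A + A = {-6, -4, -2, -1, 1, 3, 4, 5, 6, 7, 8, 9, 10, 12, 13, 14, 15, 16}, so |A + A| = 18.
Step 2: Doubling constant K = |A + A|/|A| = 18/6 = 18/6 ≈ 3.0000.
Step 3: Plünnecke-Ruzsa gives |3A| ≤ K³·|A| = (3.0000)³ · 6 ≈ 162.0000.
Step 4: Compute 3A = A + A + A directly by enumerating all triples (a,b,c) ∈ A³; |3A| = 31.
Step 5: Check 31 ≤ 162.0000? Yes ✓.

K = 18/6, Plünnecke-Ruzsa bound K³|A| ≈ 162.0000, |3A| = 31, inequality holds.


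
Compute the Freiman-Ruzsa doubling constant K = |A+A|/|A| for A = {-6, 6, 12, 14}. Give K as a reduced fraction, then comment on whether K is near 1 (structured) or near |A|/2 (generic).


|A| = 4.
Compute A + A by enumerating all 16 pairs.
A + A = {-12, 0, 6, 8, 12, 18, 20, 24, 26, 28}, so |A + A| = 10.
K = |A + A| / |A| = 10/4 = 5/2 ≈ 2.5000.
Reference: AP of size 4 gives K = 7/4 ≈ 1.7500; a fully generic set of size 4 gives K ≈ 2.5000.

|A| = 4, |A + A| = 10, K = 10/4 = 5/2.


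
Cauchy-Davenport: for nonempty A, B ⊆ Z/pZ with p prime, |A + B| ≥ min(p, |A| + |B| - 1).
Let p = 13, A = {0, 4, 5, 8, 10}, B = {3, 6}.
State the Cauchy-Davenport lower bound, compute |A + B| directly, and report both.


Cauchy-Davenport: |A + B| ≥ min(p, |A| + |B| - 1) for A, B nonempty in Z/pZ.
|A| = 5, |B| = 2, p = 13.
CD lower bound = min(13, 5 + 2 - 1) = min(13, 6) = 6.
Compute A + B mod 13 directly:
a = 0: 0+3=3, 0+6=6
a = 4: 4+3=7, 4+6=10
a = 5: 5+3=8, 5+6=11
a = 8: 8+3=11, 8+6=1
a = 10: 10+3=0, 10+6=3
A + B = {0, 1, 3, 6, 7, 8, 10, 11}, so |A + B| = 8.
Verify: 8 ≥ 6? Yes ✓.

CD lower bound = 6, actual |A + B| = 8.


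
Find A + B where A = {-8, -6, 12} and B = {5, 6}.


A + B = {a + b : a ∈ A, b ∈ B}.
Enumerate all |A|·|B| = 3·2 = 6 pairs (a, b) and collect distinct sums.
a = -8: -8+5=-3, -8+6=-2
a = -6: -6+5=-1, -6+6=0
a = 12: 12+5=17, 12+6=18
Collecting distinct sums: A + B = {-3, -2, -1, 0, 17, 18}
|A + B| = 6

A + B = {-3, -2, -1, 0, 17, 18}


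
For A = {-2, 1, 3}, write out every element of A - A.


A - A = {a - a' : a, a' ∈ A}.
Compute a - a' for each ordered pair (a, a'):
a = -2: -2--2=0, -2-1=-3, -2-3=-5
a = 1: 1--2=3, 1-1=0, 1-3=-2
a = 3: 3--2=5, 3-1=2, 3-3=0
Collecting distinct values (and noting 0 appears from a-a):
A - A = {-5, -3, -2, 0, 2, 3, 5}
|A - A| = 7

A - A = {-5, -3, -2, 0, 2, 3, 5}


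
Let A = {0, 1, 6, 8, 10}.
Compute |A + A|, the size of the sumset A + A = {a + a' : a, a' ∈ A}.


A + A = {a + a' : a, a' ∈ A}; |A| = 5.
General bounds: 2|A| - 1 ≤ |A + A| ≤ |A|(|A|+1)/2, i.e. 9 ≤ |A + A| ≤ 15.
Lower bound 2|A|-1 is attained iff A is an arithmetic progression.
Enumerate sums a + a' for a ≤ a' (symmetric, so this suffices):
a = 0: 0+0=0, 0+1=1, 0+6=6, 0+8=8, 0+10=10
a = 1: 1+1=2, 1+6=7, 1+8=9, 1+10=11
a = 6: 6+6=12, 6+8=14, 6+10=16
a = 8: 8+8=16, 8+10=18
a = 10: 10+10=20
Distinct sums: {0, 1, 2, 6, 7, 8, 9, 10, 11, 12, 14, 16, 18, 20}
|A + A| = 14

|A + A| = 14


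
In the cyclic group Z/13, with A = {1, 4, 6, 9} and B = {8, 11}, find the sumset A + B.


Work in Z/13Z: reduce every sum a + b modulo 13.
Enumerate all 8 pairs:
a = 1: 1+8=9, 1+11=12
a = 4: 4+8=12, 4+11=2
a = 6: 6+8=1, 6+11=4
a = 9: 9+8=4, 9+11=7
Distinct residues collected: {1, 2, 4, 7, 9, 12}
|A + B| = 6 (out of 13 total residues).

A + B = {1, 2, 4, 7, 9, 12}


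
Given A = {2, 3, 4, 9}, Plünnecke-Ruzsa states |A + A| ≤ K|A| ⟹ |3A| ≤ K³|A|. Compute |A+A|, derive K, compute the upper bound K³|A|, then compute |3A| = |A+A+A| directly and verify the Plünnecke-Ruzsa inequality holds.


|A| = 4.
Step 1: Compute A + A by enumerating all 16 pairs.
A + A = {4, 5, 6, 7, 8, 11, 12, 13, 18}, so |A + A| = 9.
Step 2: Doubling constant K = |A + A|/|A| = 9/4 = 9/4 ≈ 2.2500.
Step 3: Plünnecke-Ruzsa gives |3A| ≤ K³·|A| = (2.2500)³ · 4 ≈ 45.5625.
Step 4: Compute 3A = A + A + A directly by enumerating all triples (a,b,c) ∈ A³; |3A| = 16.
Step 5: Check 16 ≤ 45.5625? Yes ✓.

K = 9/4, Plünnecke-Ruzsa bound K³|A| ≈ 45.5625, |3A| = 16, inequality holds.


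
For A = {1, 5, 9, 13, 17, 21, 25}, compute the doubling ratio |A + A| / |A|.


|A| = 7.
Compute A + A by enumerating all 49 pairs.
A + A = {2, 6, 10, 14, 18, 22, 26, 30, 34, 38, 42, 46, 50}, so |A + A| = 13.
K = |A + A| / |A| = 13/7 (already in lowest terms) ≈ 1.8571.
Reference: AP of size 7 gives K = 13/7 ≈ 1.8571; a fully generic set of size 7 gives K ≈ 4.0000.

|A| = 7, |A + A| = 13, K = 13/7.


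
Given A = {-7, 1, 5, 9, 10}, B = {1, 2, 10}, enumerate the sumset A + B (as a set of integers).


A + B = {a + b : a ∈ A, b ∈ B}.
Enumerate all |A|·|B| = 5·3 = 15 pairs (a, b) and collect distinct sums.
a = -7: -7+1=-6, -7+2=-5, -7+10=3
a = 1: 1+1=2, 1+2=3, 1+10=11
a = 5: 5+1=6, 5+2=7, 5+10=15
a = 9: 9+1=10, 9+2=11, 9+10=19
a = 10: 10+1=11, 10+2=12, 10+10=20
Collecting distinct sums: A + B = {-6, -5, 2, 3, 6, 7, 10, 11, 12, 15, 19, 20}
|A + B| = 12

A + B = {-6, -5, 2, 3, 6, 7, 10, 11, 12, 15, 19, 20}


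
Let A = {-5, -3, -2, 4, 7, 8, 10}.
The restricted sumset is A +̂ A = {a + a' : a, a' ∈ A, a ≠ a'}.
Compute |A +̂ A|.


Restricted sumset: A +̂ A = {a + a' : a ∈ A, a' ∈ A, a ≠ a'}.
Equivalently, take A + A and drop any sum 2a that is achievable ONLY as a + a for a ∈ A (i.e. sums representable only with equal summands).
Enumerate pairs (a, a') with a < a' (symmetric, so each unordered pair gives one sum; this covers all a ≠ a'):
  -5 + -3 = -8
  -5 + -2 = -7
  -5 + 4 = -1
  -5 + 7 = 2
  -5 + 8 = 3
  -5 + 10 = 5
  -3 + -2 = -5
  -3 + 4 = 1
  -3 + 7 = 4
  -3 + 8 = 5
  -3 + 10 = 7
  -2 + 4 = 2
  -2 + 7 = 5
  -2 + 8 = 6
  -2 + 10 = 8
  4 + 7 = 11
  4 + 8 = 12
  4 + 10 = 14
  7 + 8 = 15
  7 + 10 = 17
  8 + 10 = 18
Collected distinct sums: {-8, -7, -5, -1, 1, 2, 3, 4, 5, 6, 7, 8, 11, 12, 14, 15, 17, 18}
|A +̂ A| = 18
(Reference bound: |A +̂ A| ≥ 2|A| - 3 for |A| ≥ 2, with |A| = 7 giving ≥ 11.)

|A +̂ A| = 18


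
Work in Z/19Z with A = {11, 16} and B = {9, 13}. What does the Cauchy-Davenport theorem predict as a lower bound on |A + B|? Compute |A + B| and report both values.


Cauchy-Davenport: |A + B| ≥ min(p, |A| + |B| - 1) for A, B nonempty in Z/pZ.
|A| = 2, |B| = 2, p = 19.
CD lower bound = min(19, 2 + 2 - 1) = min(19, 3) = 3.
Compute A + B mod 19 directly:
a = 11: 11+9=1, 11+13=5
a = 16: 16+9=6, 16+13=10
A + B = {1, 5, 6, 10}, so |A + B| = 4.
Verify: 4 ≥ 3? Yes ✓.

CD lower bound = 3, actual |A + B| = 4.


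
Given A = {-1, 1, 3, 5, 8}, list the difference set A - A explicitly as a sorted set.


A - A = {a - a' : a, a' ∈ A}.
Compute a - a' for each ordered pair (a, a'):
a = -1: -1--1=0, -1-1=-2, -1-3=-4, -1-5=-6, -1-8=-9
a = 1: 1--1=2, 1-1=0, 1-3=-2, 1-5=-4, 1-8=-7
a = 3: 3--1=4, 3-1=2, 3-3=0, 3-5=-2, 3-8=-5
a = 5: 5--1=6, 5-1=4, 5-3=2, 5-5=0, 5-8=-3
a = 8: 8--1=9, 8-1=7, 8-3=5, 8-5=3, 8-8=0
Collecting distinct values (and noting 0 appears from a-a):
A - A = {-9, -7, -6, -5, -4, -3, -2, 0, 2, 3, 4, 5, 6, 7, 9}
|A - A| = 15

A - A = {-9, -7, -6, -5, -4, -3, -2, 0, 2, 3, 4, 5, 6, 7, 9}


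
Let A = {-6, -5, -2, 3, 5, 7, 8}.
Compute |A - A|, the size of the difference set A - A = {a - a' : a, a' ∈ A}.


A - A = {a - a' : a, a' ∈ A}; |A| = 7.
Bounds: 2|A|-1 ≤ |A - A| ≤ |A|² - |A| + 1, i.e. 13 ≤ |A - A| ≤ 43.
Note: 0 ∈ A - A always (from a - a). The set is symmetric: if d ∈ A - A then -d ∈ A - A.
Enumerate nonzero differences d = a - a' with a > a' (then include -d):
Positive differences: {1, 2, 3, 4, 5, 7, 8, 9, 10, 11, 12, 13, 14}
Full difference set: {0} ∪ (positive diffs) ∪ (negative diffs).
|A - A| = 1 + 2·13 = 27 (matches direct enumeration: 27).

|A - A| = 27


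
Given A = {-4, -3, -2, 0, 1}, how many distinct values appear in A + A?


A + A = {a + a' : a, a' ∈ A}; |A| = 5.
General bounds: 2|A| - 1 ≤ |A + A| ≤ |A|(|A|+1)/2, i.e. 9 ≤ |A + A| ≤ 15.
Lower bound 2|A|-1 is attained iff A is an arithmetic progression.
Enumerate sums a + a' for a ≤ a' (symmetric, so this suffices):
a = -4: -4+-4=-8, -4+-3=-7, -4+-2=-6, -4+0=-4, -4+1=-3
a = -3: -3+-3=-6, -3+-2=-5, -3+0=-3, -3+1=-2
a = -2: -2+-2=-4, -2+0=-2, -2+1=-1
a = 0: 0+0=0, 0+1=1
a = 1: 1+1=2
Distinct sums: {-8, -7, -6, -5, -4, -3, -2, -1, 0, 1, 2}
|A + A| = 11

|A + A| = 11


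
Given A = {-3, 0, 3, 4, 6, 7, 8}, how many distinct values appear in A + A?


A + A = {a + a' : a, a' ∈ A}; |A| = 7.
General bounds: 2|A| - 1 ≤ |A + A| ≤ |A|(|A|+1)/2, i.e. 13 ≤ |A + A| ≤ 28.
Lower bound 2|A|-1 is attained iff A is an arithmetic progression.
Enumerate sums a + a' for a ≤ a' (symmetric, so this suffices):
a = -3: -3+-3=-6, -3+0=-3, -3+3=0, -3+4=1, -3+6=3, -3+7=4, -3+8=5
a = 0: 0+0=0, 0+3=3, 0+4=4, 0+6=6, 0+7=7, 0+8=8
a = 3: 3+3=6, 3+4=7, 3+6=9, 3+7=10, 3+8=11
a = 4: 4+4=8, 4+6=10, 4+7=11, 4+8=12
a = 6: 6+6=12, 6+7=13, 6+8=14
a = 7: 7+7=14, 7+8=15
a = 8: 8+8=16
Distinct sums: {-6, -3, 0, 1, 3, 4, 5, 6, 7, 8, 9, 10, 11, 12, 13, 14, 15, 16}
|A + A| = 18

|A + A| = 18


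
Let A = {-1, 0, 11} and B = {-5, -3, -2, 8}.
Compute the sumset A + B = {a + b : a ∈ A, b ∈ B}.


A + B = {a + b : a ∈ A, b ∈ B}.
Enumerate all |A|·|B| = 3·4 = 12 pairs (a, b) and collect distinct sums.
a = -1: -1+-5=-6, -1+-3=-4, -1+-2=-3, -1+8=7
a = 0: 0+-5=-5, 0+-3=-3, 0+-2=-2, 0+8=8
a = 11: 11+-5=6, 11+-3=8, 11+-2=9, 11+8=19
Collecting distinct sums: A + B = {-6, -5, -4, -3, -2, 6, 7, 8, 9, 19}
|A + B| = 10

A + B = {-6, -5, -4, -3, -2, 6, 7, 8, 9, 19}


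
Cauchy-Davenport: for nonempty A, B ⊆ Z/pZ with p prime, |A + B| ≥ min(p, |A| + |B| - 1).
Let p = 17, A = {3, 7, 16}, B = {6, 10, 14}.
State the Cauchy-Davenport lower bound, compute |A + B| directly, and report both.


Cauchy-Davenport: |A + B| ≥ min(p, |A| + |B| - 1) for A, B nonempty in Z/pZ.
|A| = 3, |B| = 3, p = 17.
CD lower bound = min(17, 3 + 3 - 1) = min(17, 5) = 5.
Compute A + B mod 17 directly:
a = 3: 3+6=9, 3+10=13, 3+14=0
a = 7: 7+6=13, 7+10=0, 7+14=4
a = 16: 16+6=5, 16+10=9, 16+14=13
A + B = {0, 4, 5, 9, 13}, so |A + B| = 5.
Verify: 5 ≥ 5? Yes ✓.

CD lower bound = 5, actual |A + B| = 5.


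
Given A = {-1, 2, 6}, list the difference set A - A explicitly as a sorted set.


A - A = {a - a' : a, a' ∈ A}.
Compute a - a' for each ordered pair (a, a'):
a = -1: -1--1=0, -1-2=-3, -1-6=-7
a = 2: 2--1=3, 2-2=0, 2-6=-4
a = 6: 6--1=7, 6-2=4, 6-6=0
Collecting distinct values (and noting 0 appears from a-a):
A - A = {-7, -4, -3, 0, 3, 4, 7}
|A - A| = 7

A - A = {-7, -4, -3, 0, 3, 4, 7}


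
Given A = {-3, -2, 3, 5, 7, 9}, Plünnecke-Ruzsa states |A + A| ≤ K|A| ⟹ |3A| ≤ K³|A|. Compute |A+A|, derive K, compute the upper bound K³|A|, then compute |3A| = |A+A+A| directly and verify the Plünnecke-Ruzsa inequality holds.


|A| = 6.
Step 1: Compute A + A by enumerating all 36 pairs.
A + A = {-6, -5, -4, 0, 1, 2, 3, 4, 5, 6, 7, 8, 10, 12, 14, 16, 18}, so |A + A| = 17.
Step 2: Doubling constant K = |A + A|/|A| = 17/6 = 17/6 ≈ 2.8333.
Step 3: Plünnecke-Ruzsa gives |3A| ≤ K³·|A| = (2.8333)³ · 6 ≈ 136.4722.
Step 4: Compute 3A = A + A + A directly by enumerating all triples (a,b,c) ∈ A³; |3A| = 30.
Step 5: Check 30 ≤ 136.4722? Yes ✓.

K = 17/6, Plünnecke-Ruzsa bound K³|A| ≈ 136.4722, |3A| = 30, inequality holds.


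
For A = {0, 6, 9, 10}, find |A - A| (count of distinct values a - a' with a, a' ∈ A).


A - A = {a - a' : a, a' ∈ A}; |A| = 4.
Bounds: 2|A|-1 ≤ |A - A| ≤ |A|² - |A| + 1, i.e. 7 ≤ |A - A| ≤ 13.
Note: 0 ∈ A - A always (from a - a). The set is symmetric: if d ∈ A - A then -d ∈ A - A.
Enumerate nonzero differences d = a - a' with a > a' (then include -d):
Positive differences: {1, 3, 4, 6, 9, 10}
Full difference set: {0} ∪ (positive diffs) ∪ (negative diffs).
|A - A| = 1 + 2·6 = 13 (matches direct enumeration: 13).

|A - A| = 13


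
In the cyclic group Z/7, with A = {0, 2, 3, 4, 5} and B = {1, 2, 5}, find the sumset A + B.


Work in Z/7Z: reduce every sum a + b modulo 7.
Enumerate all 15 pairs:
a = 0: 0+1=1, 0+2=2, 0+5=5
a = 2: 2+1=3, 2+2=4, 2+5=0
a = 3: 3+1=4, 3+2=5, 3+5=1
a = 4: 4+1=5, 4+2=6, 4+5=2
a = 5: 5+1=6, 5+2=0, 5+5=3
Distinct residues collected: {0, 1, 2, 3, 4, 5, 6}
|A + B| = 7 (out of 7 total residues).

A + B = {0, 1, 2, 3, 4, 5, 6}


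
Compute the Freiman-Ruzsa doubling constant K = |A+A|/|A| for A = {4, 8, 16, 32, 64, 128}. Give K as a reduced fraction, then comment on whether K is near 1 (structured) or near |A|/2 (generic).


|A| = 6.
Compute A + A by enumerating all 36 pairs.
A + A = {8, 12, 16, 20, 24, 32, 36, 40, 48, 64, 68, 72, 80, 96, 128, 132, 136, 144, 160, 192, 256}, so |A + A| = 21.
K = |A + A| / |A| = 21/6 = 7/2 ≈ 3.5000.
Reference: AP of size 6 gives K = 11/6 ≈ 1.8333; a fully generic set of size 6 gives K ≈ 3.5000.

|A| = 6, |A + A| = 21, K = 21/6 = 7/2.


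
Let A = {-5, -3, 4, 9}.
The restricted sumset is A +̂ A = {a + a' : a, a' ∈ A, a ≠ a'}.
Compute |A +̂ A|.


Restricted sumset: A +̂ A = {a + a' : a ∈ A, a' ∈ A, a ≠ a'}.
Equivalently, take A + A and drop any sum 2a that is achievable ONLY as a + a for a ∈ A (i.e. sums representable only with equal summands).
Enumerate pairs (a, a') with a < a' (symmetric, so each unordered pair gives one sum; this covers all a ≠ a'):
  -5 + -3 = -8
  -5 + 4 = -1
  -5 + 9 = 4
  -3 + 4 = 1
  -3 + 9 = 6
  4 + 9 = 13
Collected distinct sums: {-8, -1, 1, 4, 6, 13}
|A +̂ A| = 6
(Reference bound: |A +̂ A| ≥ 2|A| - 3 for |A| ≥ 2, with |A| = 4 giving ≥ 5.)

|A +̂ A| = 6


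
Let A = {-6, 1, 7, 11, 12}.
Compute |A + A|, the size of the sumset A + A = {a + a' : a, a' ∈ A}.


A + A = {a + a' : a, a' ∈ A}; |A| = 5.
General bounds: 2|A| - 1 ≤ |A + A| ≤ |A|(|A|+1)/2, i.e. 9 ≤ |A + A| ≤ 15.
Lower bound 2|A|-1 is attained iff A is an arithmetic progression.
Enumerate sums a + a' for a ≤ a' (symmetric, so this suffices):
a = -6: -6+-6=-12, -6+1=-5, -6+7=1, -6+11=5, -6+12=6
a = 1: 1+1=2, 1+7=8, 1+11=12, 1+12=13
a = 7: 7+7=14, 7+11=18, 7+12=19
a = 11: 11+11=22, 11+12=23
a = 12: 12+12=24
Distinct sums: {-12, -5, 1, 2, 5, 6, 8, 12, 13, 14, 18, 19, 22, 23, 24}
|A + A| = 15

|A + A| = 15


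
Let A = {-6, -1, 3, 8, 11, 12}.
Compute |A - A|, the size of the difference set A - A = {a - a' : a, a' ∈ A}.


A - A = {a - a' : a, a' ∈ A}; |A| = 6.
Bounds: 2|A|-1 ≤ |A - A| ≤ |A|² - |A| + 1, i.e. 11 ≤ |A - A| ≤ 31.
Note: 0 ∈ A - A always (from a - a). The set is symmetric: if d ∈ A - A then -d ∈ A - A.
Enumerate nonzero differences d = a - a' with a > a' (then include -d):
Positive differences: {1, 3, 4, 5, 8, 9, 12, 13, 14, 17, 18}
Full difference set: {0} ∪ (positive diffs) ∪ (negative diffs).
|A - A| = 1 + 2·11 = 23 (matches direct enumeration: 23).

|A - A| = 23


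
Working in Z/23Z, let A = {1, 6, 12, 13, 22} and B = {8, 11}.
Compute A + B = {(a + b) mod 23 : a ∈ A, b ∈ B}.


Work in Z/23Z: reduce every sum a + b modulo 23.
Enumerate all 10 pairs:
a = 1: 1+8=9, 1+11=12
a = 6: 6+8=14, 6+11=17
a = 12: 12+8=20, 12+11=0
a = 13: 13+8=21, 13+11=1
a = 22: 22+8=7, 22+11=10
Distinct residues collected: {0, 1, 7, 9, 10, 12, 14, 17, 20, 21}
|A + B| = 10 (out of 23 total residues).

A + B = {0, 1, 7, 9, 10, 12, 14, 17, 20, 21}


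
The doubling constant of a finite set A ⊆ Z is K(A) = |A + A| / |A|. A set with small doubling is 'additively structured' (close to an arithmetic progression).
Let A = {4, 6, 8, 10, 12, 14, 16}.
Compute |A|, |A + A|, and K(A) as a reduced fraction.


|A| = 7.
Compute A + A by enumerating all 49 pairs.
A + A = {8, 10, 12, 14, 16, 18, 20, 22, 24, 26, 28, 30, 32}, so |A + A| = 13.
K = |A + A| / |A| = 13/7 (already in lowest terms) ≈ 1.8571.
Reference: AP of size 7 gives K = 13/7 ≈ 1.8571; a fully generic set of size 7 gives K ≈ 4.0000.

|A| = 7, |A + A| = 13, K = 13/7.


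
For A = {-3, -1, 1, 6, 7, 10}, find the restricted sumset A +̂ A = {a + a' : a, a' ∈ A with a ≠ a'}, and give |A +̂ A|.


Restricted sumset: A +̂ A = {a + a' : a ∈ A, a' ∈ A, a ≠ a'}.
Equivalently, take A + A and drop any sum 2a that is achievable ONLY as a + a for a ∈ A (i.e. sums representable only with equal summands).
Enumerate pairs (a, a') with a < a' (symmetric, so each unordered pair gives one sum; this covers all a ≠ a'):
  -3 + -1 = -4
  -3 + 1 = -2
  -3 + 6 = 3
  -3 + 7 = 4
  -3 + 10 = 7
  -1 + 1 = 0
  -1 + 6 = 5
  -1 + 7 = 6
  -1 + 10 = 9
  1 + 6 = 7
  1 + 7 = 8
  1 + 10 = 11
  6 + 7 = 13
  6 + 10 = 16
  7 + 10 = 17
Collected distinct sums: {-4, -2, 0, 3, 4, 5, 6, 7, 8, 9, 11, 13, 16, 17}
|A +̂ A| = 14
(Reference bound: |A +̂ A| ≥ 2|A| - 3 for |A| ≥ 2, with |A| = 6 giving ≥ 9.)

|A +̂ A| = 14


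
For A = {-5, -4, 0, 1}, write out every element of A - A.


A - A = {a - a' : a, a' ∈ A}.
Compute a - a' for each ordered pair (a, a'):
a = -5: -5--5=0, -5--4=-1, -5-0=-5, -5-1=-6
a = -4: -4--5=1, -4--4=0, -4-0=-4, -4-1=-5
a = 0: 0--5=5, 0--4=4, 0-0=0, 0-1=-1
a = 1: 1--5=6, 1--4=5, 1-0=1, 1-1=0
Collecting distinct values (and noting 0 appears from a-a):
A - A = {-6, -5, -4, -1, 0, 1, 4, 5, 6}
|A - A| = 9

A - A = {-6, -5, -4, -1, 0, 1, 4, 5, 6}


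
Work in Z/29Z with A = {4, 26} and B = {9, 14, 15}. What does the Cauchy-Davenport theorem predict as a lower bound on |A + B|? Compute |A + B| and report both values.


Cauchy-Davenport: |A + B| ≥ min(p, |A| + |B| - 1) for A, B nonempty in Z/pZ.
|A| = 2, |B| = 3, p = 29.
CD lower bound = min(29, 2 + 3 - 1) = min(29, 4) = 4.
Compute A + B mod 29 directly:
a = 4: 4+9=13, 4+14=18, 4+15=19
a = 26: 26+9=6, 26+14=11, 26+15=12
A + B = {6, 11, 12, 13, 18, 19}, so |A + B| = 6.
Verify: 6 ≥ 4? Yes ✓.

CD lower bound = 4, actual |A + B| = 6.


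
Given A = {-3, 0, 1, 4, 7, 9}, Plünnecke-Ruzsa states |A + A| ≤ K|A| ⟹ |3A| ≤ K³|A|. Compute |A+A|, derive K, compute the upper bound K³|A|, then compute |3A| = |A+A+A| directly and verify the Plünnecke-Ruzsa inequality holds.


|A| = 6.
Step 1: Compute A + A by enumerating all 36 pairs.
A + A = {-6, -3, -2, 0, 1, 2, 4, 5, 6, 7, 8, 9, 10, 11, 13, 14, 16, 18}, so |A + A| = 18.
Step 2: Doubling constant K = |A + A|/|A| = 18/6 = 18/6 ≈ 3.0000.
Step 3: Plünnecke-Ruzsa gives |3A| ≤ K³·|A| = (3.0000)³ · 6 ≈ 162.0000.
Step 4: Compute 3A = A + A + A directly by enumerating all triples (a,b,c) ∈ A³; |3A| = 32.
Step 5: Check 32 ≤ 162.0000? Yes ✓.

K = 18/6, Plünnecke-Ruzsa bound K³|A| ≈ 162.0000, |3A| = 32, inequality holds.


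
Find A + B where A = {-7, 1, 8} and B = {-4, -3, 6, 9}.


A + B = {a + b : a ∈ A, b ∈ B}.
Enumerate all |A|·|B| = 3·4 = 12 pairs (a, b) and collect distinct sums.
a = -7: -7+-4=-11, -7+-3=-10, -7+6=-1, -7+9=2
a = 1: 1+-4=-3, 1+-3=-2, 1+6=7, 1+9=10
a = 8: 8+-4=4, 8+-3=5, 8+6=14, 8+9=17
Collecting distinct sums: A + B = {-11, -10, -3, -2, -1, 2, 4, 5, 7, 10, 14, 17}
|A + B| = 12

A + B = {-11, -10, -3, -2, -1, 2, 4, 5, 7, 10, 14, 17}


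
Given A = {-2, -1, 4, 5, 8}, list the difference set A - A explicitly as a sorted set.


A - A = {a - a' : a, a' ∈ A}.
Compute a - a' for each ordered pair (a, a'):
a = -2: -2--2=0, -2--1=-1, -2-4=-6, -2-5=-7, -2-8=-10
a = -1: -1--2=1, -1--1=0, -1-4=-5, -1-5=-6, -1-8=-9
a = 4: 4--2=6, 4--1=5, 4-4=0, 4-5=-1, 4-8=-4
a = 5: 5--2=7, 5--1=6, 5-4=1, 5-5=0, 5-8=-3
a = 8: 8--2=10, 8--1=9, 8-4=4, 8-5=3, 8-8=0
Collecting distinct values (and noting 0 appears from a-a):
A - A = {-10, -9, -7, -6, -5, -4, -3, -1, 0, 1, 3, 4, 5, 6, 7, 9, 10}
|A - A| = 17

A - A = {-10, -9, -7, -6, -5, -4, -3, -1, 0, 1, 3, 4, 5, 6, 7, 9, 10}


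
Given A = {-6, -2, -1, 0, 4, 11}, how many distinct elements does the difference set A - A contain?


A - A = {a - a' : a, a' ∈ A}; |A| = 6.
Bounds: 2|A|-1 ≤ |A - A| ≤ |A|² - |A| + 1, i.e. 11 ≤ |A - A| ≤ 31.
Note: 0 ∈ A - A always (from a - a). The set is symmetric: if d ∈ A - A then -d ∈ A - A.
Enumerate nonzero differences d = a - a' with a > a' (then include -d):
Positive differences: {1, 2, 4, 5, 6, 7, 10, 11, 12, 13, 17}
Full difference set: {0} ∪ (positive diffs) ∪ (negative diffs).
|A - A| = 1 + 2·11 = 23 (matches direct enumeration: 23).

|A - A| = 23


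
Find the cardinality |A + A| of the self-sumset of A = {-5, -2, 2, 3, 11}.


A + A = {a + a' : a, a' ∈ A}; |A| = 5.
General bounds: 2|A| - 1 ≤ |A + A| ≤ |A|(|A|+1)/2, i.e. 9 ≤ |A + A| ≤ 15.
Lower bound 2|A|-1 is attained iff A is an arithmetic progression.
Enumerate sums a + a' for a ≤ a' (symmetric, so this suffices):
a = -5: -5+-5=-10, -5+-2=-7, -5+2=-3, -5+3=-2, -5+11=6
a = -2: -2+-2=-4, -2+2=0, -2+3=1, -2+11=9
a = 2: 2+2=4, 2+3=5, 2+11=13
a = 3: 3+3=6, 3+11=14
a = 11: 11+11=22
Distinct sums: {-10, -7, -4, -3, -2, 0, 1, 4, 5, 6, 9, 13, 14, 22}
|A + A| = 14

|A + A| = 14


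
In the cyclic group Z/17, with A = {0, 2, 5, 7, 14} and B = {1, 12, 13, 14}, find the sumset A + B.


Work in Z/17Z: reduce every sum a + b modulo 17.
Enumerate all 20 pairs:
a = 0: 0+1=1, 0+12=12, 0+13=13, 0+14=14
a = 2: 2+1=3, 2+12=14, 2+13=15, 2+14=16
a = 5: 5+1=6, 5+12=0, 5+13=1, 5+14=2
a = 7: 7+1=8, 7+12=2, 7+13=3, 7+14=4
a = 14: 14+1=15, 14+12=9, 14+13=10, 14+14=11
Distinct residues collected: {0, 1, 2, 3, 4, 6, 8, 9, 10, 11, 12, 13, 14, 15, 16}
|A + B| = 15 (out of 17 total residues).

A + B = {0, 1, 2, 3, 4, 6, 8, 9, 10, 11, 12, 13, 14, 15, 16}


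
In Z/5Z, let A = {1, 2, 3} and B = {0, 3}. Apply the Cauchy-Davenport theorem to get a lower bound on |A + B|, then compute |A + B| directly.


Cauchy-Davenport: |A + B| ≥ min(p, |A| + |B| - 1) for A, B nonempty in Z/pZ.
|A| = 3, |B| = 2, p = 5.
CD lower bound = min(5, 3 + 2 - 1) = min(5, 4) = 4.
Compute A + B mod 5 directly:
a = 1: 1+0=1, 1+3=4
a = 2: 2+0=2, 2+3=0
a = 3: 3+0=3, 3+3=1
A + B = {0, 1, 2, 3, 4}, so |A + B| = 5.
Verify: 5 ≥ 4? Yes ✓.

CD lower bound = 4, actual |A + B| = 5.


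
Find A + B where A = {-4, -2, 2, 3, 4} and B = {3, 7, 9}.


A + B = {a + b : a ∈ A, b ∈ B}.
Enumerate all |A|·|B| = 5·3 = 15 pairs (a, b) and collect distinct sums.
a = -4: -4+3=-1, -4+7=3, -4+9=5
a = -2: -2+3=1, -2+7=5, -2+9=7
a = 2: 2+3=5, 2+7=9, 2+9=11
a = 3: 3+3=6, 3+7=10, 3+9=12
a = 4: 4+3=7, 4+7=11, 4+9=13
Collecting distinct sums: A + B = {-1, 1, 3, 5, 6, 7, 9, 10, 11, 12, 13}
|A + B| = 11

A + B = {-1, 1, 3, 5, 6, 7, 9, 10, 11, 12, 13}


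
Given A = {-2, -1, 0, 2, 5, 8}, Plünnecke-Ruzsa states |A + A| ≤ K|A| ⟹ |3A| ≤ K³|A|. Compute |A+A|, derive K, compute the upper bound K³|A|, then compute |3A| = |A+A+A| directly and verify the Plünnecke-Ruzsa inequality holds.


|A| = 6.
Step 1: Compute A + A by enumerating all 36 pairs.
A + A = {-4, -3, -2, -1, 0, 1, 2, 3, 4, 5, 6, 7, 8, 10, 13, 16}, so |A + A| = 16.
Step 2: Doubling constant K = |A + A|/|A| = 16/6 = 16/6 ≈ 2.6667.
Step 3: Plünnecke-Ruzsa gives |3A| ≤ K³·|A| = (2.6667)³ · 6 ≈ 113.7778.
Step 4: Compute 3A = A + A + A directly by enumerating all triples (a,b,c) ∈ A³; |3A| = 26.
Step 5: Check 26 ≤ 113.7778? Yes ✓.

K = 16/6, Plünnecke-Ruzsa bound K³|A| ≈ 113.7778, |3A| = 26, inequality holds.


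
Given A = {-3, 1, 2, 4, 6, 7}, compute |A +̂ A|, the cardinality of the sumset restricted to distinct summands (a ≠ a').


Restricted sumset: A +̂ A = {a + a' : a ∈ A, a' ∈ A, a ≠ a'}.
Equivalently, take A + A and drop any sum 2a that is achievable ONLY as a + a for a ∈ A (i.e. sums representable only with equal summands).
Enumerate pairs (a, a') with a < a' (symmetric, so each unordered pair gives one sum; this covers all a ≠ a'):
  -3 + 1 = -2
  -3 + 2 = -1
  -3 + 4 = 1
  -3 + 6 = 3
  -3 + 7 = 4
  1 + 2 = 3
  1 + 4 = 5
  1 + 6 = 7
  1 + 7 = 8
  2 + 4 = 6
  2 + 6 = 8
  2 + 7 = 9
  4 + 6 = 10
  4 + 7 = 11
  6 + 7 = 13
Collected distinct sums: {-2, -1, 1, 3, 4, 5, 6, 7, 8, 9, 10, 11, 13}
|A +̂ A| = 13
(Reference bound: |A +̂ A| ≥ 2|A| - 3 for |A| ≥ 2, with |A| = 6 giving ≥ 9.)

|A +̂ A| = 13


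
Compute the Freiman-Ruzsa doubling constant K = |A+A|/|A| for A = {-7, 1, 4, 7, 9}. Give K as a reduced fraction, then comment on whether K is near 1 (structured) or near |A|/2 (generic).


|A| = 5.
Compute A + A by enumerating all 25 pairs.
A + A = {-14, -6, -3, 0, 2, 5, 8, 10, 11, 13, 14, 16, 18}, so |A + A| = 13.
K = |A + A| / |A| = 13/5 (already in lowest terms) ≈ 2.6000.
Reference: AP of size 5 gives K = 9/5 ≈ 1.8000; a fully generic set of size 5 gives K ≈ 3.0000.

|A| = 5, |A + A| = 13, K = 13/5.


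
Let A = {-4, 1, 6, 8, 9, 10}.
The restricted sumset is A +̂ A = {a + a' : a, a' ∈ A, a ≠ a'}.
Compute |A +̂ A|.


Restricted sumset: A +̂ A = {a + a' : a ∈ A, a' ∈ A, a ≠ a'}.
Equivalently, take A + A and drop any sum 2a that is achievable ONLY as a + a for a ∈ A (i.e. sums representable only with equal summands).
Enumerate pairs (a, a') with a < a' (symmetric, so each unordered pair gives one sum; this covers all a ≠ a'):
  -4 + 1 = -3
  -4 + 6 = 2
  -4 + 8 = 4
  -4 + 9 = 5
  -4 + 10 = 6
  1 + 6 = 7
  1 + 8 = 9
  1 + 9 = 10
  1 + 10 = 11
  6 + 8 = 14
  6 + 9 = 15
  6 + 10 = 16
  8 + 9 = 17
  8 + 10 = 18
  9 + 10 = 19
Collected distinct sums: {-3, 2, 4, 5, 6, 7, 9, 10, 11, 14, 15, 16, 17, 18, 19}
|A +̂ A| = 15
(Reference bound: |A +̂ A| ≥ 2|A| - 3 for |A| ≥ 2, with |A| = 6 giving ≥ 9.)

|A +̂ A| = 15


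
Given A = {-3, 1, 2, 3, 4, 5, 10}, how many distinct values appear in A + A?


A + A = {a + a' : a, a' ∈ A}; |A| = 7.
General bounds: 2|A| - 1 ≤ |A + A| ≤ |A|(|A|+1)/2, i.e. 13 ≤ |A + A| ≤ 28.
Lower bound 2|A|-1 is attained iff A is an arithmetic progression.
Enumerate sums a + a' for a ≤ a' (symmetric, so this suffices):
a = -3: -3+-3=-6, -3+1=-2, -3+2=-1, -3+3=0, -3+4=1, -3+5=2, -3+10=7
a = 1: 1+1=2, 1+2=3, 1+3=4, 1+4=5, 1+5=6, 1+10=11
a = 2: 2+2=4, 2+3=5, 2+4=6, 2+5=7, 2+10=12
a = 3: 3+3=6, 3+4=7, 3+5=8, 3+10=13
a = 4: 4+4=8, 4+5=9, 4+10=14
a = 5: 5+5=10, 5+10=15
a = 10: 10+10=20
Distinct sums: {-6, -2, -1, 0, 1, 2, 3, 4, 5, 6, 7, 8, 9, 10, 11, 12, 13, 14, 15, 20}
|A + A| = 20

|A + A| = 20


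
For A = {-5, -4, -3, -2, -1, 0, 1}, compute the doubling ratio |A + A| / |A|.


|A| = 7.
Compute A + A by enumerating all 49 pairs.
A + A = {-10, -9, -8, -7, -6, -5, -4, -3, -2, -1, 0, 1, 2}, so |A + A| = 13.
K = |A + A| / |A| = 13/7 (already in lowest terms) ≈ 1.8571.
Reference: AP of size 7 gives K = 13/7 ≈ 1.8571; a fully generic set of size 7 gives K ≈ 4.0000.

|A| = 7, |A + A| = 13, K = 13/7.


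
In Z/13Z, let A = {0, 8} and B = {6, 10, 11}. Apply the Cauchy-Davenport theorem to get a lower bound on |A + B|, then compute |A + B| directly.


Cauchy-Davenport: |A + B| ≥ min(p, |A| + |B| - 1) for A, B nonempty in Z/pZ.
|A| = 2, |B| = 3, p = 13.
CD lower bound = min(13, 2 + 3 - 1) = min(13, 4) = 4.
Compute A + B mod 13 directly:
a = 0: 0+6=6, 0+10=10, 0+11=11
a = 8: 8+6=1, 8+10=5, 8+11=6
A + B = {1, 5, 6, 10, 11}, so |A + B| = 5.
Verify: 5 ≥ 4? Yes ✓.

CD lower bound = 4, actual |A + B| = 5.


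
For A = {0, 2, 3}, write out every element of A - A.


A - A = {a - a' : a, a' ∈ A}.
Compute a - a' for each ordered pair (a, a'):
a = 0: 0-0=0, 0-2=-2, 0-3=-3
a = 2: 2-0=2, 2-2=0, 2-3=-1
a = 3: 3-0=3, 3-2=1, 3-3=0
Collecting distinct values (and noting 0 appears from a-a):
A - A = {-3, -2, -1, 0, 1, 2, 3}
|A - A| = 7

A - A = {-3, -2, -1, 0, 1, 2, 3}


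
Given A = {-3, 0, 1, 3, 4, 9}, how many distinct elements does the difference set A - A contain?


A - A = {a - a' : a, a' ∈ A}; |A| = 6.
Bounds: 2|A|-1 ≤ |A - A| ≤ |A|² - |A| + 1, i.e. 11 ≤ |A - A| ≤ 31.
Note: 0 ∈ A - A always (from a - a). The set is symmetric: if d ∈ A - A then -d ∈ A - A.
Enumerate nonzero differences d = a - a' with a > a' (then include -d):
Positive differences: {1, 2, 3, 4, 5, 6, 7, 8, 9, 12}
Full difference set: {0} ∪ (positive diffs) ∪ (negative diffs).
|A - A| = 1 + 2·10 = 21 (matches direct enumeration: 21).

|A - A| = 21


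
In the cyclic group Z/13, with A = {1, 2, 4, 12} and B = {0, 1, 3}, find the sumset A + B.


Work in Z/13Z: reduce every sum a + b modulo 13.
Enumerate all 12 pairs:
a = 1: 1+0=1, 1+1=2, 1+3=4
a = 2: 2+0=2, 2+1=3, 2+3=5
a = 4: 4+0=4, 4+1=5, 4+3=7
a = 12: 12+0=12, 12+1=0, 12+3=2
Distinct residues collected: {0, 1, 2, 3, 4, 5, 7, 12}
|A + B| = 8 (out of 13 total residues).

A + B = {0, 1, 2, 3, 4, 5, 7, 12}


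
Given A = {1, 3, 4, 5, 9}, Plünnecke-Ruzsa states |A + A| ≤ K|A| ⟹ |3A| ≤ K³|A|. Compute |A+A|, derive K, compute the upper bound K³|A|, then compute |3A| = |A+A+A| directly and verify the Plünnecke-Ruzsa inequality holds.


|A| = 5.
Step 1: Compute A + A by enumerating all 25 pairs.
A + A = {2, 4, 5, 6, 7, 8, 9, 10, 12, 13, 14, 18}, so |A + A| = 12.
Step 2: Doubling constant K = |A + A|/|A| = 12/5 = 12/5 ≈ 2.4000.
Step 3: Plünnecke-Ruzsa gives |3A| ≤ K³·|A| = (2.4000)³ · 5 ≈ 69.1200.
Step 4: Compute 3A = A + A + A directly by enumerating all triples (a,b,c) ∈ A³; |3A| = 20.
Step 5: Check 20 ≤ 69.1200? Yes ✓.

K = 12/5, Plünnecke-Ruzsa bound K³|A| ≈ 69.1200, |3A| = 20, inequality holds.


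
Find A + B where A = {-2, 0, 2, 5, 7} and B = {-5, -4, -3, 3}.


A + B = {a + b : a ∈ A, b ∈ B}.
Enumerate all |A|·|B| = 5·4 = 20 pairs (a, b) and collect distinct sums.
a = -2: -2+-5=-7, -2+-4=-6, -2+-3=-5, -2+3=1
a = 0: 0+-5=-5, 0+-4=-4, 0+-3=-3, 0+3=3
a = 2: 2+-5=-3, 2+-4=-2, 2+-3=-1, 2+3=5
a = 5: 5+-5=0, 5+-4=1, 5+-3=2, 5+3=8
a = 7: 7+-5=2, 7+-4=3, 7+-3=4, 7+3=10
Collecting distinct sums: A + B = {-7, -6, -5, -4, -3, -2, -1, 0, 1, 2, 3, 4, 5, 8, 10}
|A + B| = 15

A + B = {-7, -6, -5, -4, -3, -2, -1, 0, 1, 2, 3, 4, 5, 8, 10}


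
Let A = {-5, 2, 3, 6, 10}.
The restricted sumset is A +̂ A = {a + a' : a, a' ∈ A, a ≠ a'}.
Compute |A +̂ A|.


Restricted sumset: A +̂ A = {a + a' : a ∈ A, a' ∈ A, a ≠ a'}.
Equivalently, take A + A and drop any sum 2a that is achievable ONLY as a + a for a ∈ A (i.e. sums representable only with equal summands).
Enumerate pairs (a, a') with a < a' (symmetric, so each unordered pair gives one sum; this covers all a ≠ a'):
  -5 + 2 = -3
  -5 + 3 = -2
  -5 + 6 = 1
  -5 + 10 = 5
  2 + 3 = 5
  2 + 6 = 8
  2 + 10 = 12
  3 + 6 = 9
  3 + 10 = 13
  6 + 10 = 16
Collected distinct sums: {-3, -2, 1, 5, 8, 9, 12, 13, 16}
|A +̂ A| = 9
(Reference bound: |A +̂ A| ≥ 2|A| - 3 for |A| ≥ 2, with |A| = 5 giving ≥ 7.)

|A +̂ A| = 9


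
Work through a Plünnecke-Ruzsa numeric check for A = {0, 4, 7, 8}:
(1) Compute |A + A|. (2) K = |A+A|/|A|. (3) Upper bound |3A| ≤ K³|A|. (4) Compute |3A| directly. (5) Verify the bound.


|A| = 4.
Step 1: Compute A + A by enumerating all 16 pairs.
A + A = {0, 4, 7, 8, 11, 12, 14, 15, 16}, so |A + A| = 9.
Step 2: Doubling constant K = |A + A|/|A| = 9/4 = 9/4 ≈ 2.2500.
Step 3: Plünnecke-Ruzsa gives |3A| ≤ K³·|A| = (2.2500)³ · 4 ≈ 45.5625.
Step 4: Compute 3A = A + A + A directly by enumerating all triples (a,b,c) ∈ A³; |3A| = 16.
Step 5: Check 16 ≤ 45.5625? Yes ✓.

K = 9/4, Plünnecke-Ruzsa bound K³|A| ≈ 45.5625, |3A| = 16, inequality holds.


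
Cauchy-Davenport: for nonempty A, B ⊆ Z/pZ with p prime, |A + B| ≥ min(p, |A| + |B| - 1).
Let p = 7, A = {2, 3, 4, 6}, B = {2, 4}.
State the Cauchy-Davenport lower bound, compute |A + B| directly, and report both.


Cauchy-Davenport: |A + B| ≥ min(p, |A| + |B| - 1) for A, B nonempty in Z/pZ.
|A| = 4, |B| = 2, p = 7.
CD lower bound = min(7, 4 + 2 - 1) = min(7, 5) = 5.
Compute A + B mod 7 directly:
a = 2: 2+2=4, 2+4=6
a = 3: 3+2=5, 3+4=0
a = 4: 4+2=6, 4+4=1
a = 6: 6+2=1, 6+4=3
A + B = {0, 1, 3, 4, 5, 6}, so |A + B| = 6.
Verify: 6 ≥ 5? Yes ✓.

CD lower bound = 5, actual |A + B| = 6.


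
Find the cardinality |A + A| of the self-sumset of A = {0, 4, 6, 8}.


A + A = {a + a' : a, a' ∈ A}; |A| = 4.
General bounds: 2|A| - 1 ≤ |A + A| ≤ |A|(|A|+1)/2, i.e. 7 ≤ |A + A| ≤ 10.
Lower bound 2|A|-1 is attained iff A is an arithmetic progression.
Enumerate sums a + a' for a ≤ a' (symmetric, so this suffices):
a = 0: 0+0=0, 0+4=4, 0+6=6, 0+8=8
a = 4: 4+4=8, 4+6=10, 4+8=12
a = 6: 6+6=12, 6+8=14
a = 8: 8+8=16
Distinct sums: {0, 4, 6, 8, 10, 12, 14, 16}
|A + A| = 8

|A + A| = 8


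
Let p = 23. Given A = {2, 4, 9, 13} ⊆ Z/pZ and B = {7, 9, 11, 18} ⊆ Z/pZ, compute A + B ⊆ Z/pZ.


Work in Z/23Z: reduce every sum a + b modulo 23.
Enumerate all 16 pairs:
a = 2: 2+7=9, 2+9=11, 2+11=13, 2+18=20
a = 4: 4+7=11, 4+9=13, 4+11=15, 4+18=22
a = 9: 9+7=16, 9+9=18, 9+11=20, 9+18=4
a = 13: 13+7=20, 13+9=22, 13+11=1, 13+18=8
Distinct residues collected: {1, 4, 8, 9, 11, 13, 15, 16, 18, 20, 22}
|A + B| = 11 (out of 23 total residues).

A + B = {1, 4, 8, 9, 11, 13, 15, 16, 18, 20, 22}


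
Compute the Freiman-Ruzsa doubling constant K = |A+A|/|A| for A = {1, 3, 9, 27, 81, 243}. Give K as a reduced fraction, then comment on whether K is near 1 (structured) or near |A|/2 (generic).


|A| = 6.
Compute A + A by enumerating all 36 pairs.
A + A = {2, 4, 6, 10, 12, 18, 28, 30, 36, 54, 82, 84, 90, 108, 162, 244, 246, 252, 270, 324, 486}, so |A + A| = 21.
K = |A + A| / |A| = 21/6 = 7/2 ≈ 3.5000.
Reference: AP of size 6 gives K = 11/6 ≈ 1.8333; a fully generic set of size 6 gives K ≈ 3.5000.

|A| = 6, |A + A| = 21, K = 21/6 = 7/2.
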